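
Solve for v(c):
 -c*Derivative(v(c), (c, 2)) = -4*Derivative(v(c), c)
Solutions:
 v(c) = C1 + C2*c^5


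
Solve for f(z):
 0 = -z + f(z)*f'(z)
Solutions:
 f(z) = -sqrt(C1 + z^2)
 f(z) = sqrt(C1 + z^2)


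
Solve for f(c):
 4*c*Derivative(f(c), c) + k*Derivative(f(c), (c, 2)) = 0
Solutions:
 f(c) = C1 + C2*sqrt(k)*erf(sqrt(2)*c*sqrt(1/k))


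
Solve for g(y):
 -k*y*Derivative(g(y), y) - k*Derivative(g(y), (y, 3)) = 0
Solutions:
 g(y) = C1 + Integral(C2*airyai(-y) + C3*airybi(-y), y)


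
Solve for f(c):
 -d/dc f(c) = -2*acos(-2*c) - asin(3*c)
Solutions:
 f(c) = C1 + 2*c*acos(-2*c) + c*asin(3*c) + sqrt(1 - 9*c^2)/3 + sqrt(1 - 4*c^2)


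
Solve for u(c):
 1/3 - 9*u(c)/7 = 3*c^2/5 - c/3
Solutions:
 u(c) = -7*c^2/15 + 7*c/27 + 7/27


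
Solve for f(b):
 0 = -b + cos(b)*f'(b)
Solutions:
 f(b) = C1 + Integral(b/cos(b), b)


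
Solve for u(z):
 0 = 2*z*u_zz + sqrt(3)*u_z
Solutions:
 u(z) = C1 + C2*z^(1 - sqrt(3)/2)


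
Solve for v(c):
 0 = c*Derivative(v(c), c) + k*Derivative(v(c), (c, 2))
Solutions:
 v(c) = C1 + C2*sqrt(k)*erf(sqrt(2)*c*sqrt(1/k)/2)


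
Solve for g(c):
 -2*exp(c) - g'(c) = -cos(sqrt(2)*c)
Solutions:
 g(c) = C1 - 2*exp(c) + sqrt(2)*sin(sqrt(2)*c)/2


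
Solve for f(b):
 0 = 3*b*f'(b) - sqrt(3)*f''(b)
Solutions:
 f(b) = C1 + C2*erfi(sqrt(2)*3^(1/4)*b/2)


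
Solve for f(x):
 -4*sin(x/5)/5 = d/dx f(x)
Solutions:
 f(x) = C1 + 4*cos(x/5)


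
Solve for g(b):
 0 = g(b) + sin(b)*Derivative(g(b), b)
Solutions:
 g(b) = C1*sqrt(cos(b) + 1)/sqrt(cos(b) - 1)


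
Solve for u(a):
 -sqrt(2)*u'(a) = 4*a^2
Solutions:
 u(a) = C1 - 2*sqrt(2)*a^3/3


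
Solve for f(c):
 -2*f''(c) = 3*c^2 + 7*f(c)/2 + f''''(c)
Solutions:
 f(c) = -6*c^2/7 + (C1*sin(2^(3/4)*7^(1/4)*c*cos(atan(sqrt(10)/2)/2)/2) + C2*cos(2^(3/4)*7^(1/4)*c*cos(atan(sqrt(10)/2)/2)/2))*exp(-2^(3/4)*7^(1/4)*c*sin(atan(sqrt(10)/2)/2)/2) + (C3*sin(2^(3/4)*7^(1/4)*c*cos(atan(sqrt(10)/2)/2)/2) + C4*cos(2^(3/4)*7^(1/4)*c*cos(atan(sqrt(10)/2)/2)/2))*exp(2^(3/4)*7^(1/4)*c*sin(atan(sqrt(10)/2)/2)/2) + 48/49


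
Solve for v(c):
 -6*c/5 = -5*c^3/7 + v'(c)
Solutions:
 v(c) = C1 + 5*c^4/28 - 3*c^2/5


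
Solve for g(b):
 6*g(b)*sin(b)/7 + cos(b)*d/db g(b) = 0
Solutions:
 g(b) = C1*cos(b)^(6/7)


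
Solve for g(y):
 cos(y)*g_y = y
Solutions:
 g(y) = C1 + Integral(y/cos(y), y)


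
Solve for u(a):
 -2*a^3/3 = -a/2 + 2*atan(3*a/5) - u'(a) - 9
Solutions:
 u(a) = C1 + a^4/6 - a^2/4 + 2*a*atan(3*a/5) - 9*a - 5*log(9*a^2 + 25)/3


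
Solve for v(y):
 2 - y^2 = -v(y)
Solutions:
 v(y) = y^2 - 2


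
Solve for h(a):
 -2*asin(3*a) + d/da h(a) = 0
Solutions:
 h(a) = C1 + 2*a*asin(3*a) + 2*sqrt(1 - 9*a^2)/3


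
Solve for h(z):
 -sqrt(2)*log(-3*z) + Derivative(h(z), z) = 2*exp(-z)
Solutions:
 h(z) = C1 + sqrt(2)*z*log(-z) + sqrt(2)*z*(-1 + log(3)) - 2*exp(-z)


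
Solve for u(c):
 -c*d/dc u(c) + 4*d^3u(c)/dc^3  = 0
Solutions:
 u(c) = C1 + Integral(C2*airyai(2^(1/3)*c/2) + C3*airybi(2^(1/3)*c/2), c)


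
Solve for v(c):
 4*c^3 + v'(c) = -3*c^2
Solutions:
 v(c) = C1 - c^4 - c^3


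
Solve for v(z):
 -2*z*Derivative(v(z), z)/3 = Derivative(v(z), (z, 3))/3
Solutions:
 v(z) = C1 + Integral(C2*airyai(-2^(1/3)*z) + C3*airybi(-2^(1/3)*z), z)


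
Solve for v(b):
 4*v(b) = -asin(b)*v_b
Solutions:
 v(b) = C1*exp(-4*Integral(1/asin(b), b))


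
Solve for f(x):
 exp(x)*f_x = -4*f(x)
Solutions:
 f(x) = C1*exp(4*exp(-x))


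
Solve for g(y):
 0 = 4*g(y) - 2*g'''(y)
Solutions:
 g(y) = C3*exp(2^(1/3)*y) + (C1*sin(2^(1/3)*sqrt(3)*y/2) + C2*cos(2^(1/3)*sqrt(3)*y/2))*exp(-2^(1/3)*y/2)


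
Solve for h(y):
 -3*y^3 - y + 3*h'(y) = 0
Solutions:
 h(y) = C1 + y^4/4 + y^2/6


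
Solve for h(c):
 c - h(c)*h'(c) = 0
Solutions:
 h(c) = -sqrt(C1 + c^2)
 h(c) = sqrt(C1 + c^2)


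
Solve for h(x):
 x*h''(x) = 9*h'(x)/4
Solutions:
 h(x) = C1 + C2*x^(13/4)


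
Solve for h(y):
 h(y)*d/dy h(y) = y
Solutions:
 h(y) = -sqrt(C1 + y^2)
 h(y) = sqrt(C1 + y^2)


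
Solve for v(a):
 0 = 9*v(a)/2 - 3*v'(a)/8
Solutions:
 v(a) = C1*exp(12*a)


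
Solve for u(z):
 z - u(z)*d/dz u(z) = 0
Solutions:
 u(z) = -sqrt(C1 + z^2)
 u(z) = sqrt(C1 + z^2)


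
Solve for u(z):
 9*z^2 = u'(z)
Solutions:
 u(z) = C1 + 3*z^3


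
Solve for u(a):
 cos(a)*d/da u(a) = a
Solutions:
 u(a) = C1 + Integral(a/cos(a), a)


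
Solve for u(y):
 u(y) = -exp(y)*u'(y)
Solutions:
 u(y) = C1*exp(exp(-y))


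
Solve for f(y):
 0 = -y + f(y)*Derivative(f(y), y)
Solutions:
 f(y) = -sqrt(C1 + y^2)
 f(y) = sqrt(C1 + y^2)


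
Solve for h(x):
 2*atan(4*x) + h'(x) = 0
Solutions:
 h(x) = C1 - 2*x*atan(4*x) + log(16*x^2 + 1)/4


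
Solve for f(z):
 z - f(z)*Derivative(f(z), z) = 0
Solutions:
 f(z) = -sqrt(C1 + z^2)
 f(z) = sqrt(C1 + z^2)


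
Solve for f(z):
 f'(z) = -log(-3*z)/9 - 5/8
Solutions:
 f(z) = C1 - z*log(-z)/9 + z*(-37 - 8*log(3))/72


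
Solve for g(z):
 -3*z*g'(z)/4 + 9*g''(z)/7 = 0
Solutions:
 g(z) = C1 + C2*erfi(sqrt(42)*z/12)


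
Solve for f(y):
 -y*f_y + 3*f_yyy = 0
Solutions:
 f(y) = C1 + Integral(C2*airyai(3^(2/3)*y/3) + C3*airybi(3^(2/3)*y/3), y)


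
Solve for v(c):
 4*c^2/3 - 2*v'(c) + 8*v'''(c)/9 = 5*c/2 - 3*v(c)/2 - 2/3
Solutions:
 v(c) = C1*exp(6^(1/3)*c*(2*6^(1/3)/(sqrt(33) + 9)^(1/3) + (sqrt(33) + 9)^(1/3))/8)*sin(2^(1/3)*3^(1/6)*c*(-3^(2/3)*(sqrt(33) + 9)^(1/3) + 6*2^(1/3)/(sqrt(33) + 9)^(1/3))/8) + C2*exp(6^(1/3)*c*(2*6^(1/3)/(sqrt(33) + 9)^(1/3) + (sqrt(33) + 9)^(1/3))/8)*cos(2^(1/3)*3^(1/6)*c*(-3^(2/3)*(sqrt(33) + 9)^(1/3) + 6*2^(1/3)/(sqrt(33) + 9)^(1/3))/8) + C3*exp(-6^(1/3)*c*(2*6^(1/3)/(sqrt(33) + 9)^(1/3) + (sqrt(33) + 9)^(1/3))/4) - 8*c^2/9 - 19*c/27 - 112/81


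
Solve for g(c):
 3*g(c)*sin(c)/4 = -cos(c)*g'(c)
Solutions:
 g(c) = C1*cos(c)^(3/4)


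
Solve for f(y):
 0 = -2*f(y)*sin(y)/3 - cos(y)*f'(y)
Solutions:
 f(y) = C1*cos(y)^(2/3)


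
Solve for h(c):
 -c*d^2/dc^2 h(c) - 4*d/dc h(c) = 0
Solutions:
 h(c) = C1 + C2/c^3


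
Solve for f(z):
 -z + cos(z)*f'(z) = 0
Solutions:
 f(z) = C1 + Integral(z/cos(z), z)


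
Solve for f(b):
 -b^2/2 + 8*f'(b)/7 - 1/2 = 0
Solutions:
 f(b) = C1 + 7*b^3/48 + 7*b/16


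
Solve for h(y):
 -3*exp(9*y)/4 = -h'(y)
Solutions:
 h(y) = C1 + exp(9*y)/12


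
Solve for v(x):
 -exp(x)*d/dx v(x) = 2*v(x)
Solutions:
 v(x) = C1*exp(2*exp(-x))


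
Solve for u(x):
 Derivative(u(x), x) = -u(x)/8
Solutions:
 u(x) = C1*exp(-x/8)


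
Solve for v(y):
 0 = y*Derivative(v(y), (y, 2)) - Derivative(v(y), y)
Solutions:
 v(y) = C1 + C2*y^2


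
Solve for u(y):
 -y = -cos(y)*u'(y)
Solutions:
 u(y) = C1 + Integral(y/cos(y), y)


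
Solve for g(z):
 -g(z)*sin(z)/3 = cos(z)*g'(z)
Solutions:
 g(z) = C1*cos(z)^(1/3)


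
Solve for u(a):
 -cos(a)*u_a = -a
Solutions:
 u(a) = C1 + Integral(a/cos(a), a)


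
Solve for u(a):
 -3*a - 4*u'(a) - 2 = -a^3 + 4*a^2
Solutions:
 u(a) = C1 + a^4/16 - a^3/3 - 3*a^2/8 - a/2


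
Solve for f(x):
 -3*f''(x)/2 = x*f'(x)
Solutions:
 f(x) = C1 + C2*erf(sqrt(3)*x/3)


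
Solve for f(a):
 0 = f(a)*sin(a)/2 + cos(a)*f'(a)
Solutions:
 f(a) = C1*sqrt(cos(a))


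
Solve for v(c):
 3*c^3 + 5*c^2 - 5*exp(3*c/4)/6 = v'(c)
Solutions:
 v(c) = C1 + 3*c^4/4 + 5*c^3/3 - 10*exp(3*c/4)/9


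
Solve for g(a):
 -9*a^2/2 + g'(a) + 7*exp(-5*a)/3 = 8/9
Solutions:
 g(a) = C1 + 3*a^3/2 + 8*a/9 + 7*exp(-5*a)/15


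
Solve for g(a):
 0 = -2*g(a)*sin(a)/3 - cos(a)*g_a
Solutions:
 g(a) = C1*cos(a)^(2/3)


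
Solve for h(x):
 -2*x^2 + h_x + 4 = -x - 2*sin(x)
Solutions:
 h(x) = C1 + 2*x^3/3 - x^2/2 - 4*x + 2*cos(x)


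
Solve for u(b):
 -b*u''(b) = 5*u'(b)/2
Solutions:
 u(b) = C1 + C2/b^(3/2)


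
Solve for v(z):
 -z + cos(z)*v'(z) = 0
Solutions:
 v(z) = C1 + Integral(z/cos(z), z)


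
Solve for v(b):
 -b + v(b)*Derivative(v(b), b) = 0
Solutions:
 v(b) = -sqrt(C1 + b^2)
 v(b) = sqrt(C1 + b^2)


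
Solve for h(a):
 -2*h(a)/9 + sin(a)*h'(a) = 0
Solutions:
 h(a) = C1*(cos(a) - 1)^(1/9)/(cos(a) + 1)^(1/9)


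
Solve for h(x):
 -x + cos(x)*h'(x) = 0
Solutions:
 h(x) = C1 + Integral(x/cos(x), x)


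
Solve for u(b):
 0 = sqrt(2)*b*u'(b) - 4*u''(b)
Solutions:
 u(b) = C1 + C2*erfi(2^(3/4)*b/4)


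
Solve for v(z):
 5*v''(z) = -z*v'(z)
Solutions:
 v(z) = C1 + C2*erf(sqrt(10)*z/10)


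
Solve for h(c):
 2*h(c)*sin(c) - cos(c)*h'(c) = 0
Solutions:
 h(c) = C1/cos(c)^2


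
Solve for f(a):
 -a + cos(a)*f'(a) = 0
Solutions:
 f(a) = C1 + Integral(a/cos(a), a)


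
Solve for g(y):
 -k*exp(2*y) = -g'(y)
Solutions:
 g(y) = C1 + k*exp(2*y)/2


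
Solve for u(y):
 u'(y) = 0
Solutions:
 u(y) = C1


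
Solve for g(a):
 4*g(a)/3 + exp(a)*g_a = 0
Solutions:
 g(a) = C1*exp(4*exp(-a)/3)


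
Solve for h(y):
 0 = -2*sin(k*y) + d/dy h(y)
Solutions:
 h(y) = C1 - 2*cos(k*y)/k


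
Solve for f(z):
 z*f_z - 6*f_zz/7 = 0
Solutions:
 f(z) = C1 + C2*erfi(sqrt(21)*z/6)


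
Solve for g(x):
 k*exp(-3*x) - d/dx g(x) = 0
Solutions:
 g(x) = C1 - k*exp(-3*x)/3


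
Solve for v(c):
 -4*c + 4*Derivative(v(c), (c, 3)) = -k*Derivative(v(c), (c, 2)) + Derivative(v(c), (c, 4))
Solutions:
 v(c) = C1 + C2*c + C3*exp(c*(2 - sqrt(k + 4))) + C4*exp(c*(sqrt(k + 4) + 2)) + 2*c^3/(3*k) - 8*c^2/k^2


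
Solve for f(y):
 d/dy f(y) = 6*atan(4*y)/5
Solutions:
 f(y) = C1 + 6*y*atan(4*y)/5 - 3*log(16*y^2 + 1)/20


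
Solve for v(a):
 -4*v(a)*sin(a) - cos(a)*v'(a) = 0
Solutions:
 v(a) = C1*cos(a)^4


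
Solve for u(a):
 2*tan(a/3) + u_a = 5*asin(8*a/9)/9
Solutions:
 u(a) = C1 + 5*a*asin(8*a/9)/9 + 5*sqrt(81 - 64*a^2)/72 + 6*log(cos(a/3))


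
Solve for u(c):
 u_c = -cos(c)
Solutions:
 u(c) = C1 - sin(c)


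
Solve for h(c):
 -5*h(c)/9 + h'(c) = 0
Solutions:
 h(c) = C1*exp(5*c/9)


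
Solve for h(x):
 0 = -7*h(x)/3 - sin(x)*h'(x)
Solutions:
 h(x) = C1*(cos(x) + 1)^(7/6)/(cos(x) - 1)^(7/6)


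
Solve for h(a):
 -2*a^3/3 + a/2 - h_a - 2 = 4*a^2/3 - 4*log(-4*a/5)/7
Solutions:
 h(a) = C1 - a^4/6 - 4*a^3/9 + a^2/4 + 4*a*log(-a)/7 + 2*a*(-9 - 2*log(5) + 4*log(2))/7


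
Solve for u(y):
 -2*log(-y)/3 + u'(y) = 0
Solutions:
 u(y) = C1 + 2*y*log(-y)/3 - 2*y/3


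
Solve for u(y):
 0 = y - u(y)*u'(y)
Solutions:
 u(y) = -sqrt(C1 + y^2)
 u(y) = sqrt(C1 + y^2)


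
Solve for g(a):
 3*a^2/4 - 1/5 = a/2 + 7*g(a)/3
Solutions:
 g(a) = 9*a^2/28 - 3*a/14 - 3/35


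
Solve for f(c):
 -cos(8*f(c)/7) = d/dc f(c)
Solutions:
 c - 7*log(sin(8*f(c)/7) - 1)/16 + 7*log(sin(8*f(c)/7) + 1)/16 = C1


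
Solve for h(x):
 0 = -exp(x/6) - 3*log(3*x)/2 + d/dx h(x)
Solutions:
 h(x) = C1 + 3*x*log(x)/2 + 3*x*(-1 + log(3))/2 + 6*exp(x/6)


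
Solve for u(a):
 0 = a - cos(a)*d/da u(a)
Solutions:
 u(a) = C1 + Integral(a/cos(a), a)


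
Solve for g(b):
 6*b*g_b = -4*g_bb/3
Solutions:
 g(b) = C1 + C2*erf(3*b/2)


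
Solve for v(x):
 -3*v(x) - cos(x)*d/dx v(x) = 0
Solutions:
 v(x) = C1*(sin(x) - 1)^(3/2)/(sin(x) + 1)^(3/2)


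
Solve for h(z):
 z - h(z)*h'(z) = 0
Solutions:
 h(z) = -sqrt(C1 + z^2)
 h(z) = sqrt(C1 + z^2)


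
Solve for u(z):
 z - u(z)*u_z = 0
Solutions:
 u(z) = -sqrt(C1 + z^2)
 u(z) = sqrt(C1 + z^2)


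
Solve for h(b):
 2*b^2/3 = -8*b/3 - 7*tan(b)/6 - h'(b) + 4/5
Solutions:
 h(b) = C1 - 2*b^3/9 - 4*b^2/3 + 4*b/5 + 7*log(cos(b))/6


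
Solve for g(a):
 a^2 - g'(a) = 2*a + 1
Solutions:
 g(a) = C1 + a^3/3 - a^2 - a


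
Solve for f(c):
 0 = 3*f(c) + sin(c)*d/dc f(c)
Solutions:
 f(c) = C1*(cos(c) + 1)^(3/2)/(cos(c) - 1)^(3/2)


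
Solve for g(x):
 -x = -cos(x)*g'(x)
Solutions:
 g(x) = C1 + Integral(x/cos(x), x)


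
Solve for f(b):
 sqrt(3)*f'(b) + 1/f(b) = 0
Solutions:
 f(b) = -sqrt(C1 - 6*sqrt(3)*b)/3
 f(b) = sqrt(C1 - 6*sqrt(3)*b)/3


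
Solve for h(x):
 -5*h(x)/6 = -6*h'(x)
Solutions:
 h(x) = C1*exp(5*x/36)


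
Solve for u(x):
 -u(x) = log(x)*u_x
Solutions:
 u(x) = C1*exp(-li(x))


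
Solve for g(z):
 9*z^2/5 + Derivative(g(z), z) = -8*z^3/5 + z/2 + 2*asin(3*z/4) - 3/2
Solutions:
 g(z) = C1 - 2*z^4/5 - 3*z^3/5 + z^2/4 + 2*z*asin(3*z/4) - 3*z/2 + 2*sqrt(16 - 9*z^2)/3


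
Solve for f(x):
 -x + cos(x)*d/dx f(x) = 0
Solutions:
 f(x) = C1 + Integral(x/cos(x), x)


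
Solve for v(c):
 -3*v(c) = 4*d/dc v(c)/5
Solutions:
 v(c) = C1*exp(-15*c/4)


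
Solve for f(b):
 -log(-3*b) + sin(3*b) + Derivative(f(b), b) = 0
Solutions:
 f(b) = C1 + b*log(-b) - b + b*log(3) + cos(3*b)/3


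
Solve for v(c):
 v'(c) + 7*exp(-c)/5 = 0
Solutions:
 v(c) = C1 + 7*exp(-c)/5


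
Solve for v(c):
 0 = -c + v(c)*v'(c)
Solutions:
 v(c) = -sqrt(C1 + c^2)
 v(c) = sqrt(C1 + c^2)


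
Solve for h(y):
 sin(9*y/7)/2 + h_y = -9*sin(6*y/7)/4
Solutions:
 h(y) = C1 + 21*cos(6*y/7)/8 + 7*cos(9*y/7)/18


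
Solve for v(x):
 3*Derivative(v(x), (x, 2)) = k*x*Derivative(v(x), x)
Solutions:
 v(x) = Piecewise((-sqrt(6)*sqrt(pi)*C1*erf(sqrt(6)*x*sqrt(-k)/6)/(2*sqrt(-k)) - C2, (k > 0) | (k < 0)), (-C1*x - C2, True))


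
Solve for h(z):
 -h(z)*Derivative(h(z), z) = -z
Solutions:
 h(z) = -sqrt(C1 + z^2)
 h(z) = sqrt(C1 + z^2)


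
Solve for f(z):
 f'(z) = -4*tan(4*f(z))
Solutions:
 f(z) = -asin(C1*exp(-16*z))/4 + pi/4
 f(z) = asin(C1*exp(-16*z))/4


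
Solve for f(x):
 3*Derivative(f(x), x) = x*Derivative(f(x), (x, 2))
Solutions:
 f(x) = C1 + C2*x^4


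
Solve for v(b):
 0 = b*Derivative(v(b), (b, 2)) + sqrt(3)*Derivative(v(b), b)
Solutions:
 v(b) = C1 + C2*b^(1 - sqrt(3))


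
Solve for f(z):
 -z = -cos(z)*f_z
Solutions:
 f(z) = C1 + Integral(z/cos(z), z)


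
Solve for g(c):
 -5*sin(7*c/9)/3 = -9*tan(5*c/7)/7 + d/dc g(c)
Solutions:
 g(c) = C1 - 9*log(cos(5*c/7))/5 + 15*cos(7*c/9)/7


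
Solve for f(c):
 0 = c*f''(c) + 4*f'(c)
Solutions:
 f(c) = C1 + C2/c^3


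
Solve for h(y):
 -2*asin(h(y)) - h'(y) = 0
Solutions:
 Integral(1/asin(_y), (_y, h(y))) = C1 - 2*y


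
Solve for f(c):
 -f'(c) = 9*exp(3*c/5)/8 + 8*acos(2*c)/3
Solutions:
 f(c) = C1 - 8*c*acos(2*c)/3 + 4*sqrt(1 - 4*c^2)/3 - 15*exp(3*c/5)/8


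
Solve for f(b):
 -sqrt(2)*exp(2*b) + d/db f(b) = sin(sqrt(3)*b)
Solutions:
 f(b) = C1 + sqrt(2)*exp(2*b)/2 - sqrt(3)*cos(sqrt(3)*b)/3


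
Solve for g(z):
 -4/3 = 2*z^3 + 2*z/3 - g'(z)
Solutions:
 g(z) = C1 + z^4/2 + z^2/3 + 4*z/3


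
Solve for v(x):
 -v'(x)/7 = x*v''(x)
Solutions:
 v(x) = C1 + C2*x^(6/7)


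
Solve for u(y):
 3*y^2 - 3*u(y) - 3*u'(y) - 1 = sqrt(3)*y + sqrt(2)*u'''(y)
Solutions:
 u(y) = C1*exp(y*(-2*2^(1/6)/(3*sqrt(2) + 2*sqrt(sqrt(2) + 9/2))^(1/3) + 2^(1/3)*(3*sqrt(2) + 2*sqrt(sqrt(2) + 9/2))^(1/3))/4)*sin(sqrt(3)*y*(18*2^(1/6)/(81*sqrt(2) + 2*sqrt(729*sqrt(2) + 6561/2))^(1/3) + 2^(1/3)*(81*sqrt(2) + 2*sqrt(729*sqrt(2) + 6561/2))^(1/3))/12) + C2*exp(y*(-2*2^(1/6)/(3*sqrt(2) + 2*sqrt(sqrt(2) + 9/2))^(1/3) + 2^(1/3)*(3*sqrt(2) + 2*sqrt(sqrt(2) + 9/2))^(1/3))/4)*cos(sqrt(3)*y*(18*2^(1/6)/(81*sqrt(2) + 2*sqrt(729*sqrt(2) + 6561/2))^(1/3) + 2^(1/3)*(81*sqrt(2) + 2*sqrt(729*sqrt(2) + 6561/2))^(1/3))/12) + C3*exp(y*(-2^(1/3)*(3*sqrt(2) + 2*sqrt(sqrt(2) + 9/2))^(1/3)/2 + 2^(1/6)/(3*sqrt(2) + 2*sqrt(sqrt(2) + 9/2))^(1/3))) + y^2 - 2*y - sqrt(3)*y/3 + sqrt(3)/3 + 5/3


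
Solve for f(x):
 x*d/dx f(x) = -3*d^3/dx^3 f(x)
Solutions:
 f(x) = C1 + Integral(C2*airyai(-3^(2/3)*x/3) + C3*airybi(-3^(2/3)*x/3), x)


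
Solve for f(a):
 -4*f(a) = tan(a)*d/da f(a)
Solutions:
 f(a) = C1/sin(a)^4


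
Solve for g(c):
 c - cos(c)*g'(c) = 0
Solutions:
 g(c) = C1 + Integral(c/cos(c), c)


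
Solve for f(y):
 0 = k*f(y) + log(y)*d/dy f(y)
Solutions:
 f(y) = C1*exp(-k*li(y))


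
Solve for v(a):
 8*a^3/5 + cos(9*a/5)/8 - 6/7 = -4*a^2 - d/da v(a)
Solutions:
 v(a) = C1 - 2*a^4/5 - 4*a^3/3 + 6*a/7 - 5*sin(9*a/5)/72


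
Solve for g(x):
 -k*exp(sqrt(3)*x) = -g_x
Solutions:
 g(x) = C1 + sqrt(3)*k*exp(sqrt(3)*x)/3


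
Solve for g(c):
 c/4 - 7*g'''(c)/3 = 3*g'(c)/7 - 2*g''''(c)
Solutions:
 g(c) = C1 + C2*exp(c*(-7^(2/3)*(108*sqrt(3441) + 6775)^(1/3) - 343*7^(1/3)/(108*sqrt(3441) + 6775)^(1/3) + 98)/252)*sin(sqrt(3)*7^(1/3)*c*(-7^(1/3)*(108*sqrt(3441) + 6775)^(1/3) + 343/(108*sqrt(3441) + 6775)^(1/3))/252) + C3*exp(c*(-7^(2/3)*(108*sqrt(3441) + 6775)^(1/3) - 343*7^(1/3)/(108*sqrt(3441) + 6775)^(1/3) + 98)/252)*cos(sqrt(3)*7^(1/3)*c*(-7^(1/3)*(108*sqrt(3441) + 6775)^(1/3) + 343/(108*sqrt(3441) + 6775)^(1/3))/252) + C4*exp(c*(343*7^(1/3)/(108*sqrt(3441) + 6775)^(1/3) + 49 + 7^(2/3)*(108*sqrt(3441) + 6775)^(1/3))/126) + 7*c^2/24


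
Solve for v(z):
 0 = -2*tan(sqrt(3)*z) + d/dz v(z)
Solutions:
 v(z) = C1 - 2*sqrt(3)*log(cos(sqrt(3)*z))/3


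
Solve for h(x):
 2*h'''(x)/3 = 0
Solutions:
 h(x) = C1 + C2*x + C3*x^2


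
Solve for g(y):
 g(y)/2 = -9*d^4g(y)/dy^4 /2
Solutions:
 g(y) = (C1*sin(sqrt(6)*y/6) + C2*cos(sqrt(6)*y/6))*exp(-sqrt(6)*y/6) + (C3*sin(sqrt(6)*y/6) + C4*cos(sqrt(6)*y/6))*exp(sqrt(6)*y/6)


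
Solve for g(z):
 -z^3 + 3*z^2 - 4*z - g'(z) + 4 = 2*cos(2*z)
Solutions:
 g(z) = C1 - z^4/4 + z^3 - 2*z^2 + 4*z - sin(2*z)


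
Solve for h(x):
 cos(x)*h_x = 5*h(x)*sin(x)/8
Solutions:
 h(x) = C1/cos(x)^(5/8)


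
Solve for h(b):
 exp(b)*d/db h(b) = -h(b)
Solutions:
 h(b) = C1*exp(exp(-b))


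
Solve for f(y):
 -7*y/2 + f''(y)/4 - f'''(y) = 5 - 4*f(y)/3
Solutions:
 f(y) = C1*exp(y*(-(48*sqrt(577) + 1153)^(1/3) - 1/(48*sqrt(577) + 1153)^(1/3) + 2)/24)*sin(sqrt(3)*y*(-(48*sqrt(577) + 1153)^(1/3) + (48*sqrt(577) + 1153)^(-1/3))/24) + C2*exp(y*(-(48*sqrt(577) + 1153)^(1/3) - 1/(48*sqrt(577) + 1153)^(1/3) + 2)/24)*cos(sqrt(3)*y*(-(48*sqrt(577) + 1153)^(1/3) + (48*sqrt(577) + 1153)^(-1/3))/24) + C3*exp(y*((48*sqrt(577) + 1153)^(-1/3) + 1 + (48*sqrt(577) + 1153)^(1/3))/12) + 21*y/8 + 15/4


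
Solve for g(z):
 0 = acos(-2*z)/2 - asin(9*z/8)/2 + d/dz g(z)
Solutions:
 g(z) = C1 - z*acos(-2*z)/2 + z*asin(9*z/8)/2 - sqrt(1 - 4*z^2)/4 + sqrt(64 - 81*z^2)/18


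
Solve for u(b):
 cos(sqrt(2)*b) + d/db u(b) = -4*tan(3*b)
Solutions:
 u(b) = C1 + 4*log(cos(3*b))/3 - sqrt(2)*sin(sqrt(2)*b)/2


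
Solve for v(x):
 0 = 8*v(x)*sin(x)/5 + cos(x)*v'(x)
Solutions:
 v(x) = C1*cos(x)^(8/5)


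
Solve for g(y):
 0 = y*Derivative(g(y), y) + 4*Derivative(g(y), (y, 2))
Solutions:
 g(y) = C1 + C2*erf(sqrt(2)*y/4)


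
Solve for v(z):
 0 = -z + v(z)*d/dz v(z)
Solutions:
 v(z) = -sqrt(C1 + z^2)
 v(z) = sqrt(C1 + z^2)


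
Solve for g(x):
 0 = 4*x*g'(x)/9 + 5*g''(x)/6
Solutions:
 g(x) = C1 + C2*erf(2*sqrt(15)*x/15)


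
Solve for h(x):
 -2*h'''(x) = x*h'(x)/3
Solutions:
 h(x) = C1 + Integral(C2*airyai(-6^(2/3)*x/6) + C3*airybi(-6^(2/3)*x/6), x)


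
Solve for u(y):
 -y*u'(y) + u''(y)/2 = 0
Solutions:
 u(y) = C1 + C2*erfi(y)


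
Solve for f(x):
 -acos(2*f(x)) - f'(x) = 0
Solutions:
 Integral(1/acos(2*_y), (_y, f(x))) = C1 - x


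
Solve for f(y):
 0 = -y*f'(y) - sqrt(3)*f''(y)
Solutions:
 f(y) = C1 + C2*erf(sqrt(2)*3^(3/4)*y/6)


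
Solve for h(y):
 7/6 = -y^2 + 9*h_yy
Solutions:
 h(y) = C1 + C2*y + y^4/108 + 7*y^2/108


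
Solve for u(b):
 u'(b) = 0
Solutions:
 u(b) = C1


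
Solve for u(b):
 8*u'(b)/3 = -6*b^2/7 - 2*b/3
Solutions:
 u(b) = C1 - 3*b^3/28 - b^2/8


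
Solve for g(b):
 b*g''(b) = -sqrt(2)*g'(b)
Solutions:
 g(b) = C1 + C2*b^(1 - sqrt(2))


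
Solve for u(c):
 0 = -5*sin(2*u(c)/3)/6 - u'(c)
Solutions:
 5*c/6 + 3*log(cos(2*u(c)/3) - 1)/4 - 3*log(cos(2*u(c)/3) + 1)/4 = C1


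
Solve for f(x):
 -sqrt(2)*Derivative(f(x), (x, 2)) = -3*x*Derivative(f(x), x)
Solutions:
 f(x) = C1 + C2*erfi(2^(1/4)*sqrt(3)*x/2)


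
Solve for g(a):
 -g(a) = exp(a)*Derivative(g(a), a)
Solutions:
 g(a) = C1*exp(exp(-a))


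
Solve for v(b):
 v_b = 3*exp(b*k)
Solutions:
 v(b) = C1 + 3*exp(b*k)/k


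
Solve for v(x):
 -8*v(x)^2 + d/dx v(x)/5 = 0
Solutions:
 v(x) = -1/(C1 + 40*x)


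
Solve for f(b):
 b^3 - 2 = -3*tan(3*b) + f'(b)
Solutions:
 f(b) = C1 + b^4/4 - 2*b - log(cos(3*b))


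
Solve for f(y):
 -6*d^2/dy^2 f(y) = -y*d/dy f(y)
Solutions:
 f(y) = C1 + C2*erfi(sqrt(3)*y/6)


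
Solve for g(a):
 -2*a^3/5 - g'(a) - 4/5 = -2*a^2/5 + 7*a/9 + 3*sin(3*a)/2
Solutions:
 g(a) = C1 - a^4/10 + 2*a^3/15 - 7*a^2/18 - 4*a/5 + cos(3*a)/2


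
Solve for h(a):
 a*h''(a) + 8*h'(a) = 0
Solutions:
 h(a) = C1 + C2/a^7


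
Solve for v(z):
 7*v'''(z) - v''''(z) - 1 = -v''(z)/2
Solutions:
 v(z) = C1 + C2*z + C3*exp(z*(7 - sqrt(51))/2) + C4*exp(z*(7 + sqrt(51))/2) + z^2


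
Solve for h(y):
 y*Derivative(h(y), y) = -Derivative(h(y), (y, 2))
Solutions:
 h(y) = C1 + C2*erf(sqrt(2)*y/2)


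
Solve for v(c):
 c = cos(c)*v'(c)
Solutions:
 v(c) = C1 + Integral(c/cos(c), c)


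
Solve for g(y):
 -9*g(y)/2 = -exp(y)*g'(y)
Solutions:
 g(y) = C1*exp(-9*exp(-y)/2)


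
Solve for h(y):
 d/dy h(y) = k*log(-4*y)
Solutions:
 h(y) = C1 + k*y*log(-y) + k*y*(-1 + 2*log(2))


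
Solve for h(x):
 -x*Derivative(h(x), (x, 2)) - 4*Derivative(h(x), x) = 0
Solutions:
 h(x) = C1 + C2/x^3


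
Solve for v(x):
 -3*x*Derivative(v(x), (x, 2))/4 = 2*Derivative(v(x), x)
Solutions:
 v(x) = C1 + C2/x^(5/3)


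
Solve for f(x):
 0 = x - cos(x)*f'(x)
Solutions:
 f(x) = C1 + Integral(x/cos(x), x)


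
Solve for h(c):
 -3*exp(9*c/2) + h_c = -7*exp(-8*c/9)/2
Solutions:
 h(c) = C1 + 2*exp(9*c/2)/3 + 63*exp(-8*c/9)/16


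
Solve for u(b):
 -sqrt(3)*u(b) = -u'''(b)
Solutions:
 u(b) = C3*exp(3^(1/6)*b) + (C1*sin(3^(2/3)*b/2) + C2*cos(3^(2/3)*b/2))*exp(-3^(1/6)*b/2)


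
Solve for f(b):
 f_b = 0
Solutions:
 f(b) = C1


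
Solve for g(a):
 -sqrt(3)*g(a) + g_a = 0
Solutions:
 g(a) = C1*exp(sqrt(3)*a)


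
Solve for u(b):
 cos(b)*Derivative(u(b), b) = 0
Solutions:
 u(b) = C1


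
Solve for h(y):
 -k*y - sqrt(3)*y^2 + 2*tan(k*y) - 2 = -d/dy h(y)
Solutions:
 h(y) = C1 + k*y^2/2 + sqrt(3)*y^3/3 + 2*y - 2*Piecewise((-log(cos(k*y))/k, Ne(k, 0)), (0, True))


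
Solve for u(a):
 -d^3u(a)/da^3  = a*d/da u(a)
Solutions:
 u(a) = C1 + Integral(C2*airyai(-a) + C3*airybi(-a), a)


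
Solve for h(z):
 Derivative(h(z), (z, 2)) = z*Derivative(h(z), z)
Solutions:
 h(z) = C1 + C2*erfi(sqrt(2)*z/2)


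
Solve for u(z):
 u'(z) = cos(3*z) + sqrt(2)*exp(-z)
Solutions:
 u(z) = C1 + sin(3*z)/3 - sqrt(2)*exp(-z)


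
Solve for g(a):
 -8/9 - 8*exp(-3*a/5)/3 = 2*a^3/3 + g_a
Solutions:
 g(a) = C1 - a^4/6 - 8*a/9 + 40*exp(-3*a/5)/9


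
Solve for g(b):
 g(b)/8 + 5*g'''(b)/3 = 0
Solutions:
 g(b) = C3*exp(-3^(1/3)*5^(2/3)*b/10) + (C1*sin(3^(5/6)*5^(2/3)*b/20) + C2*cos(3^(5/6)*5^(2/3)*b/20))*exp(3^(1/3)*5^(2/3)*b/20)


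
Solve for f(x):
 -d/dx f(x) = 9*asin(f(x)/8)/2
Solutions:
 Integral(1/asin(_y/8), (_y, f(x))) = C1 - 9*x/2


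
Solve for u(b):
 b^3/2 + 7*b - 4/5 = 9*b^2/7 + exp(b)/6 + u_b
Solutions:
 u(b) = C1 + b^4/8 - 3*b^3/7 + 7*b^2/2 - 4*b/5 - exp(b)/6


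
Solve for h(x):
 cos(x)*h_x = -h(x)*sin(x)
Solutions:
 h(x) = C1*cos(x)


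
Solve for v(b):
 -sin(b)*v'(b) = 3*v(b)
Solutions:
 v(b) = C1*(cos(b) + 1)^(3/2)/(cos(b) - 1)^(3/2)


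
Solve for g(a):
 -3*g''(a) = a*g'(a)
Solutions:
 g(a) = C1 + C2*erf(sqrt(6)*a/6)


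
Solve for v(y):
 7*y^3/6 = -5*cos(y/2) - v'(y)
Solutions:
 v(y) = C1 - 7*y^4/24 - 10*sin(y/2)


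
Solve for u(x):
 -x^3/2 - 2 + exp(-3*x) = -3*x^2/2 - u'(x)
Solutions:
 u(x) = C1 + x^4/8 - x^3/2 + 2*x + exp(-3*x)/3


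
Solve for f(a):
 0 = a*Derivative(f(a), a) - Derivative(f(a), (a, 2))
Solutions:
 f(a) = C1 + C2*erfi(sqrt(2)*a/2)


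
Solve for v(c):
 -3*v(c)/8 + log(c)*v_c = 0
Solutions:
 v(c) = C1*exp(3*li(c)/8)


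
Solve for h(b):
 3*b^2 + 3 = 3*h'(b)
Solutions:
 h(b) = C1 + b^3/3 + b


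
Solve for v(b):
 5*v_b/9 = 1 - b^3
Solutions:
 v(b) = C1 - 9*b^4/20 + 9*b/5


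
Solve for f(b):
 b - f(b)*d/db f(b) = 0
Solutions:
 f(b) = -sqrt(C1 + b^2)
 f(b) = sqrt(C1 + b^2)


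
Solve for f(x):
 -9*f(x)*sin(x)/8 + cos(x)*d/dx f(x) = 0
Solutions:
 f(x) = C1/cos(x)^(9/8)


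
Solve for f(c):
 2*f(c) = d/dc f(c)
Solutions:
 f(c) = C1*exp(2*c)


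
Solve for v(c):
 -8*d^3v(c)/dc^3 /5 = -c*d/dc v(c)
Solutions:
 v(c) = C1 + Integral(C2*airyai(5^(1/3)*c/2) + C3*airybi(5^(1/3)*c/2), c)


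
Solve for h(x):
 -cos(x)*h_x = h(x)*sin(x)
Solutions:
 h(x) = C1*cos(x)


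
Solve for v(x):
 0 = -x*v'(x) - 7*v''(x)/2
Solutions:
 v(x) = C1 + C2*erf(sqrt(7)*x/7)


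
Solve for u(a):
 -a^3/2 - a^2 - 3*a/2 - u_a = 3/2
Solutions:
 u(a) = C1 - a^4/8 - a^3/3 - 3*a^2/4 - 3*a/2


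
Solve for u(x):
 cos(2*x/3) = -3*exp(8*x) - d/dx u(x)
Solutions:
 u(x) = C1 - 3*exp(8*x)/8 - 3*sin(2*x/3)/2


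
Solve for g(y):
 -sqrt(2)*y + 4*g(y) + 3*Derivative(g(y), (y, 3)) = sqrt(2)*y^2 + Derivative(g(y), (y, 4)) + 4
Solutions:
 g(y) = C1*exp(y*(-2^(1/3)*(3*sqrt(57) + 23)^(1/3) - 2*2^(2/3)/(3*sqrt(57) + 23)^(1/3) + 8)/6)*sin(2^(1/3)*sqrt(3)*y*(-(3*sqrt(57) + 23)^(1/3) + 2*2^(1/3)/(3*sqrt(57) + 23)^(1/3))/6) + C2*exp(y*(-2^(1/3)*(3*sqrt(57) + 23)^(1/3) - 2*2^(2/3)/(3*sqrt(57) + 23)^(1/3) + 8)/6)*cos(2^(1/3)*sqrt(3)*y*(-(3*sqrt(57) + 23)^(1/3) + 2*2^(1/3)/(3*sqrt(57) + 23)^(1/3))/6) + C3*exp(-y) + C4*exp(y*(2*2^(2/3)/(3*sqrt(57) + 23)^(1/3) + 4 + 2^(1/3)*(3*sqrt(57) + 23)^(1/3))/3) + sqrt(2)*y^2/4 + sqrt(2)*y/4 + 1


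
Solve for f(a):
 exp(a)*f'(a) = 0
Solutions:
 f(a) = C1


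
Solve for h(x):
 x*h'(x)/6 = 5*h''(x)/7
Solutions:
 h(x) = C1 + C2*erfi(sqrt(105)*x/30)


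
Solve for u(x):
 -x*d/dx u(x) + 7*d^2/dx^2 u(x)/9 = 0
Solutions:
 u(x) = C1 + C2*erfi(3*sqrt(14)*x/14)


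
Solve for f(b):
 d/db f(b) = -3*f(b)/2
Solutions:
 f(b) = C1*exp(-3*b/2)


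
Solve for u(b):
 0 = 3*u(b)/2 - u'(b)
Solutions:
 u(b) = C1*exp(3*b/2)


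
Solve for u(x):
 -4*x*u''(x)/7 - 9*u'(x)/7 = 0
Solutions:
 u(x) = C1 + C2/x^(5/4)


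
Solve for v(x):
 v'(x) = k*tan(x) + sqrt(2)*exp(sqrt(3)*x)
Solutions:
 v(x) = C1 - k*log(cos(x)) + sqrt(6)*exp(sqrt(3)*x)/3


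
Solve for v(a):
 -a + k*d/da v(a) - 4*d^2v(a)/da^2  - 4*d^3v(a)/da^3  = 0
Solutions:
 v(a) = C1 + C2*exp(a*(sqrt(k + 1) - 1)/2) + C3*exp(-a*(sqrt(k + 1) + 1)/2) + a^2/(2*k) + 4*a/k^2


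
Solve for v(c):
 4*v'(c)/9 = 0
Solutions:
 v(c) = C1


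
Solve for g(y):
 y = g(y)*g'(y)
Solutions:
 g(y) = -sqrt(C1 + y^2)
 g(y) = sqrt(C1 + y^2)


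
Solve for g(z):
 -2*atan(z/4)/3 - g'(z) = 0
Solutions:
 g(z) = C1 - 2*z*atan(z/4)/3 + 4*log(z^2 + 16)/3


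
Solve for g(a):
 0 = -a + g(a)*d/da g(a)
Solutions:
 g(a) = -sqrt(C1 + a^2)
 g(a) = sqrt(C1 + a^2)


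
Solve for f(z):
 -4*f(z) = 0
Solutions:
 f(z) = 0


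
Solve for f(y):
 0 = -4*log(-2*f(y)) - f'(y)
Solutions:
 Integral(1/(log(-_y) + log(2)), (_y, f(y)))/4 = C1 - y


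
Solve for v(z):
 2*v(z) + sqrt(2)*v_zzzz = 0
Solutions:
 v(z) = (C1*sin(2^(5/8)*z/2) + C2*cos(2^(5/8)*z/2))*exp(-2^(5/8)*z/2) + (C3*sin(2^(5/8)*z/2) + C4*cos(2^(5/8)*z/2))*exp(2^(5/8)*z/2)


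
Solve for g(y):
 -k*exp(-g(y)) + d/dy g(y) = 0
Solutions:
 g(y) = log(C1 + k*y)


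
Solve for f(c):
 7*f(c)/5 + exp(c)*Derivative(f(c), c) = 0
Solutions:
 f(c) = C1*exp(7*exp(-c)/5)


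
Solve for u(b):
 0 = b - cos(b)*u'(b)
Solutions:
 u(b) = C1 + Integral(b/cos(b), b)


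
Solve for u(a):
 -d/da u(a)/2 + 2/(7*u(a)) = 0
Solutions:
 u(a) = -sqrt(C1 + 56*a)/7
 u(a) = sqrt(C1 + 56*a)/7


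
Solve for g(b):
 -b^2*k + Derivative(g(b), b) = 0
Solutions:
 g(b) = C1 + b^3*k/3


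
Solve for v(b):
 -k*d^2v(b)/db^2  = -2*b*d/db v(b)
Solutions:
 v(b) = C1 + C2*erf(b*sqrt(-1/k))/sqrt(-1/k)


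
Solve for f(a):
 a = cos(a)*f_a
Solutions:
 f(a) = C1 + Integral(a/cos(a), a)


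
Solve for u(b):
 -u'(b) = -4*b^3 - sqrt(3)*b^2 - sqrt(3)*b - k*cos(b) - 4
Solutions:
 u(b) = C1 + b^4 + sqrt(3)*b^3/3 + sqrt(3)*b^2/2 + 4*b + k*sin(b)


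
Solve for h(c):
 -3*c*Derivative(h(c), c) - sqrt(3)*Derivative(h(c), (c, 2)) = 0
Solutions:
 h(c) = C1 + C2*erf(sqrt(2)*3^(1/4)*c/2)


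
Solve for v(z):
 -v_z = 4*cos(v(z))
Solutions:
 v(z) = pi - asin((C1 + exp(8*z))/(C1 - exp(8*z)))
 v(z) = asin((C1 + exp(8*z))/(C1 - exp(8*z)))


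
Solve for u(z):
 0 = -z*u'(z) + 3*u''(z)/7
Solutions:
 u(z) = C1 + C2*erfi(sqrt(42)*z/6)


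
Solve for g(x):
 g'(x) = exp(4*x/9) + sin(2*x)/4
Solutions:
 g(x) = C1 + 9*exp(4*x/9)/4 - cos(2*x)/8


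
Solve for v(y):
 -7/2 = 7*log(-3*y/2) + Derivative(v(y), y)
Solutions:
 v(y) = C1 - 7*y*log(-y) + y*(-7*log(3) + 7/2 + 7*log(2))


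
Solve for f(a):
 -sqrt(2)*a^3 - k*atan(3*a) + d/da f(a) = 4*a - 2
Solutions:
 f(a) = C1 + sqrt(2)*a^4/4 + 2*a^2 - 2*a + k*(a*atan(3*a) - log(9*a^2 + 1)/6)


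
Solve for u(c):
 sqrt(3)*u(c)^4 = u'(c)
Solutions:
 u(c) = (-1/(C1 + 3*sqrt(3)*c))^(1/3)
 u(c) = (-1/(C1 + sqrt(3)*c))^(1/3)*(-3^(2/3) - 3*3^(1/6)*I)/6
 u(c) = (-1/(C1 + sqrt(3)*c))^(1/3)*(-3^(2/3) + 3*3^(1/6)*I)/6


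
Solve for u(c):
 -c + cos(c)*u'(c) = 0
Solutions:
 u(c) = C1 + Integral(c/cos(c), c)


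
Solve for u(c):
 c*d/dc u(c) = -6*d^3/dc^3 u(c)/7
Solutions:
 u(c) = C1 + Integral(C2*airyai(-6^(2/3)*7^(1/3)*c/6) + C3*airybi(-6^(2/3)*7^(1/3)*c/6), c)


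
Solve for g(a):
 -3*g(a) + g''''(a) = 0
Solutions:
 g(a) = C1*exp(-3^(1/4)*a) + C2*exp(3^(1/4)*a) + C3*sin(3^(1/4)*a) + C4*cos(3^(1/4)*a)


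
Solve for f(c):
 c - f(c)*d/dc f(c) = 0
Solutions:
 f(c) = -sqrt(C1 + c^2)
 f(c) = sqrt(C1 + c^2)


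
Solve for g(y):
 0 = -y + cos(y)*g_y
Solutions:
 g(y) = C1 + Integral(y/cos(y), y)


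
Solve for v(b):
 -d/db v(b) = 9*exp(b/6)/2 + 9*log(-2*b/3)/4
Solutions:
 v(b) = C1 - 9*b*log(-b)/4 + 9*b*(-log(2) + 1 + log(3))/4 - 27*exp(b/6)


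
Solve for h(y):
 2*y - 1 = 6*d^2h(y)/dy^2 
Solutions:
 h(y) = C1 + C2*y + y^3/18 - y^2/12


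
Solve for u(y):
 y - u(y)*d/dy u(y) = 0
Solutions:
 u(y) = -sqrt(C1 + y^2)
 u(y) = sqrt(C1 + y^2)


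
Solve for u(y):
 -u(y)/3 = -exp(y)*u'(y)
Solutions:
 u(y) = C1*exp(-exp(-y)/3)


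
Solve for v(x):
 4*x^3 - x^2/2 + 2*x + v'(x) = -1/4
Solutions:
 v(x) = C1 - x^4 + x^3/6 - x^2 - x/4


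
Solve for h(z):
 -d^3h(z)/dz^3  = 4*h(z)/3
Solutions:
 h(z) = C3*exp(-6^(2/3)*z/3) + (C1*sin(2^(2/3)*3^(1/6)*z/2) + C2*cos(2^(2/3)*3^(1/6)*z/2))*exp(6^(2/3)*z/6)


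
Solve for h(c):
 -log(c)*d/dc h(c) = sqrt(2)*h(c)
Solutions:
 h(c) = C1*exp(-sqrt(2)*li(c))


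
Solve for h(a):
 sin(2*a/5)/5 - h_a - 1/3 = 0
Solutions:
 h(a) = C1 - a/3 - cos(2*a/5)/2


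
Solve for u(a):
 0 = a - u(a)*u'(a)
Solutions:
 u(a) = -sqrt(C1 + a^2)
 u(a) = sqrt(C1 + a^2)


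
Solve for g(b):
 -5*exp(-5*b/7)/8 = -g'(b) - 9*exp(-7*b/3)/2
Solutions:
 g(b) = C1 + 27*exp(-7*b/3)/14 - 7*exp(-5*b/7)/8


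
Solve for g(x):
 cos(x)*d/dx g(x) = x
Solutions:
 g(x) = C1 + Integral(x/cos(x), x)


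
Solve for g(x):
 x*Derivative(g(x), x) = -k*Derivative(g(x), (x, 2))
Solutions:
 g(x) = C1 + C2*sqrt(k)*erf(sqrt(2)*x*sqrt(1/k)/2)


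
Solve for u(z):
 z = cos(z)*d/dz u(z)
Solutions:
 u(z) = C1 + Integral(z/cos(z), z)


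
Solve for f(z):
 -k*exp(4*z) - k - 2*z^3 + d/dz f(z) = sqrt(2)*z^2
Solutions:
 f(z) = C1 + k*z + k*exp(4*z)/4 + z^4/2 + sqrt(2)*z^3/3


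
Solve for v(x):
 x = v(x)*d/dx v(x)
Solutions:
 v(x) = -sqrt(C1 + x^2)
 v(x) = sqrt(C1 + x^2)


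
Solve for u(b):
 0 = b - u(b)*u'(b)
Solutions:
 u(b) = -sqrt(C1 + b^2)
 u(b) = sqrt(C1 + b^2)


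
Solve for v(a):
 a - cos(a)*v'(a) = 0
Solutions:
 v(a) = C1 + Integral(a/cos(a), a)


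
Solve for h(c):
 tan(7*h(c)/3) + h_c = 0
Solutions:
 h(c) = -3*asin(C1*exp(-7*c/3))/7 + 3*pi/7
 h(c) = 3*asin(C1*exp(-7*c/3))/7


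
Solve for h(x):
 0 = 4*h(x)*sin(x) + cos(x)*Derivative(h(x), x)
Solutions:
 h(x) = C1*cos(x)^4


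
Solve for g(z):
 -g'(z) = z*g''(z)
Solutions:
 g(z) = C1 + C2*log(z)


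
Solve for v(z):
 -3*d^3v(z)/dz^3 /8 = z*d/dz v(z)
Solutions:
 v(z) = C1 + Integral(C2*airyai(-2*3^(2/3)*z/3) + C3*airybi(-2*3^(2/3)*z/3), z)


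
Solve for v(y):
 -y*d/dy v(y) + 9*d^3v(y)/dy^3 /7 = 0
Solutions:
 v(y) = C1 + Integral(C2*airyai(21^(1/3)*y/3) + C3*airybi(21^(1/3)*y/3), y)


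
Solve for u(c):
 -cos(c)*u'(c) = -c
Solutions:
 u(c) = C1 + Integral(c/cos(c), c)


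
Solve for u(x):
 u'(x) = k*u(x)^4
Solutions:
 u(x) = (-1/(C1 + 3*k*x))^(1/3)
 u(x) = (-1/(C1 + k*x))^(1/3)*(-3^(2/3) - 3*3^(1/6)*I)/6
 u(x) = (-1/(C1 + k*x))^(1/3)*(-3^(2/3) + 3*3^(1/6)*I)/6


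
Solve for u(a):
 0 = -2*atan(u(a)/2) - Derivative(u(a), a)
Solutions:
 Integral(1/atan(_y/2), (_y, u(a))) = C1 - 2*a


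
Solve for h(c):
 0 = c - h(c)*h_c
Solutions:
 h(c) = -sqrt(C1 + c^2)
 h(c) = sqrt(C1 + c^2)


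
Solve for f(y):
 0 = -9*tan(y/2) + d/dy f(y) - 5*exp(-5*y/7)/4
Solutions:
 f(y) = C1 + 9*log(tan(y/2)^2 + 1) - 7*exp(-5*y/7)/4


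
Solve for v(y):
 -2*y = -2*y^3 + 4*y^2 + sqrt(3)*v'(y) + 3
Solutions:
 v(y) = C1 + sqrt(3)*y^4/6 - 4*sqrt(3)*y^3/9 - sqrt(3)*y^2/3 - sqrt(3)*y


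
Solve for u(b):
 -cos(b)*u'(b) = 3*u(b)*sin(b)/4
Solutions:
 u(b) = C1*cos(b)^(3/4)


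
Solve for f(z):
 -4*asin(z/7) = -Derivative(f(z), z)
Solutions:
 f(z) = C1 + 4*z*asin(z/7) + 4*sqrt(49 - z^2)


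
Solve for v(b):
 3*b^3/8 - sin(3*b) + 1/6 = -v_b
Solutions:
 v(b) = C1 - 3*b^4/32 - b/6 - cos(3*b)/3


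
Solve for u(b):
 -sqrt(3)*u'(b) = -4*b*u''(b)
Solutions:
 u(b) = C1 + C2*b^(sqrt(3)/4 + 1)


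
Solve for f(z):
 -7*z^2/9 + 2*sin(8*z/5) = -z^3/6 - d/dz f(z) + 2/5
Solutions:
 f(z) = C1 - z^4/24 + 7*z^3/27 + 2*z/5 + 5*cos(8*z/5)/4


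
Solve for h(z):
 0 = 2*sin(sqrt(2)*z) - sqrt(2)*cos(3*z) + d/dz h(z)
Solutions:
 h(z) = C1 + sqrt(2)*sin(3*z)/3 + sqrt(2)*cos(sqrt(2)*z)


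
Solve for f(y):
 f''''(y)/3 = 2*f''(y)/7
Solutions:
 f(y) = C1 + C2*y + C3*exp(-sqrt(42)*y/7) + C4*exp(sqrt(42)*y/7)


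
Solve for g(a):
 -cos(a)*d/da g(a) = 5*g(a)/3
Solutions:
 g(a) = C1*(sin(a) - 1)^(5/6)/(sin(a) + 1)^(5/6)


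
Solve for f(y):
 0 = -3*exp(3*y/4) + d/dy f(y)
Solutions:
 f(y) = C1 + 4*exp(3*y/4)


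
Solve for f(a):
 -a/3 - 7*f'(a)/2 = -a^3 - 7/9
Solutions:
 f(a) = C1 + a^4/14 - a^2/21 + 2*a/9


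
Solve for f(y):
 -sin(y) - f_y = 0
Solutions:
 f(y) = C1 + cos(y)


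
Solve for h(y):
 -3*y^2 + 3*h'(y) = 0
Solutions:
 h(y) = C1 + y^3/3


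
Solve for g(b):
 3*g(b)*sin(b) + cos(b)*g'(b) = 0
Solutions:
 g(b) = C1*cos(b)^3


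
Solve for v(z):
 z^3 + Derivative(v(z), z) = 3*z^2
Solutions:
 v(z) = C1 - z^4/4 + z^3


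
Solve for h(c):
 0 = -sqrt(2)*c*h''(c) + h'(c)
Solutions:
 h(c) = C1 + C2*c^(sqrt(2)/2 + 1)


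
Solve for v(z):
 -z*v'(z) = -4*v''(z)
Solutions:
 v(z) = C1 + C2*erfi(sqrt(2)*z/4)


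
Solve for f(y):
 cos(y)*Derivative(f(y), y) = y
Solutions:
 f(y) = C1 + Integral(y/cos(y), y)


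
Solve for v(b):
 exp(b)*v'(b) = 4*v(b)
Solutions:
 v(b) = C1*exp(-4*exp(-b))


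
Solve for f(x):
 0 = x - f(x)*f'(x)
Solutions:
 f(x) = -sqrt(C1 + x^2)
 f(x) = sqrt(C1 + x^2)


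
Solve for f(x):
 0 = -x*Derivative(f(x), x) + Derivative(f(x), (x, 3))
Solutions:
 f(x) = C1 + Integral(C2*airyai(x) + C3*airybi(x), x)


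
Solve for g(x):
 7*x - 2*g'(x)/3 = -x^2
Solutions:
 g(x) = C1 + x^3/2 + 21*x^2/4


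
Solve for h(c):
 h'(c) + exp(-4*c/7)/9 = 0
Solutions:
 h(c) = C1 + 7*exp(-4*c/7)/36


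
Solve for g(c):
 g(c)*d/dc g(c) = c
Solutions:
 g(c) = -sqrt(C1 + c^2)
 g(c) = sqrt(C1 + c^2)


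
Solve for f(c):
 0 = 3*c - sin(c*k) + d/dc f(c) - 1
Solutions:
 f(c) = C1 - 3*c^2/2 + c - cos(c*k)/k


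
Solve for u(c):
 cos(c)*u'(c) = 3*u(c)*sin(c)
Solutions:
 u(c) = C1/cos(c)^3


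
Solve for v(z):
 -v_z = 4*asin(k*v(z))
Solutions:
 Integral(1/asin(_y*k), (_y, v(z))) = C1 - 4*z


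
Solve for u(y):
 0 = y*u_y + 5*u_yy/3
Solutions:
 u(y) = C1 + C2*erf(sqrt(30)*y/10)


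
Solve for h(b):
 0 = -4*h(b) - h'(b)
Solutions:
 h(b) = C1*exp(-4*b)


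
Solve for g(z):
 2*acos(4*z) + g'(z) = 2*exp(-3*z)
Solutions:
 g(z) = C1 - 2*z*acos(4*z) + sqrt(1 - 16*z^2)/2 - 2*exp(-3*z)/3


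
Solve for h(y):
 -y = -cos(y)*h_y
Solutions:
 h(y) = C1 + Integral(y/cos(y), y)


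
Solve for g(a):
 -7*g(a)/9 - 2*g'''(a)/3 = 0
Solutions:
 g(a) = C3*exp(-6^(2/3)*7^(1/3)*a/6) + (C1*sin(2^(2/3)*3^(1/6)*7^(1/3)*a/4) + C2*cos(2^(2/3)*3^(1/6)*7^(1/3)*a/4))*exp(6^(2/3)*7^(1/3)*a/12)


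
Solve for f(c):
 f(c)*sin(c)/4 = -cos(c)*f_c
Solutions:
 f(c) = C1*cos(c)^(1/4)


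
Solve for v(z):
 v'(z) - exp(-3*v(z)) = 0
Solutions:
 v(z) = log(C1 + 3*z)/3
 v(z) = log((-3^(1/3) - 3^(5/6)*I)*(C1 + z)^(1/3)/2)
 v(z) = log((-3^(1/3) + 3^(5/6)*I)*(C1 + z)^(1/3)/2)


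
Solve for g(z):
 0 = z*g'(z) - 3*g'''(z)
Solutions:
 g(z) = C1 + Integral(C2*airyai(3^(2/3)*z/3) + C3*airybi(3^(2/3)*z/3), z)


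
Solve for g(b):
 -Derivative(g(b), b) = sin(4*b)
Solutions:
 g(b) = C1 + cos(4*b)/4


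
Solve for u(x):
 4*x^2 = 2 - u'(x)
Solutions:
 u(x) = C1 - 4*x^3/3 + 2*x


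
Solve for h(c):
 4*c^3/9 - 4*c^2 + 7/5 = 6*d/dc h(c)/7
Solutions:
 h(c) = C1 + 7*c^4/54 - 14*c^3/9 + 49*c/30


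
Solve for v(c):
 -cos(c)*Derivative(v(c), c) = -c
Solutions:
 v(c) = C1 + Integral(c/cos(c), c)


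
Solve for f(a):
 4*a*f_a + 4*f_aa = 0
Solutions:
 f(a) = C1 + C2*erf(sqrt(2)*a/2)


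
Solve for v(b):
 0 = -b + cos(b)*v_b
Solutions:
 v(b) = C1 + Integral(b/cos(b), b)


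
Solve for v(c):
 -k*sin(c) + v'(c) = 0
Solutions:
 v(c) = C1 - k*cos(c)


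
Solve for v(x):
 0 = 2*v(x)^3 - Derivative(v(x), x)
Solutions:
 v(x) = -sqrt(2)*sqrt(-1/(C1 + 2*x))/2
 v(x) = sqrt(2)*sqrt(-1/(C1 + 2*x))/2


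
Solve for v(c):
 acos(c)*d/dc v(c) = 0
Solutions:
 v(c) = C1


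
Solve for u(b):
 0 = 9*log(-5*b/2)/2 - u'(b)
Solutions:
 u(b) = C1 + 9*b*log(-b)/2 + 9*b*(-1 - log(2) + log(5))/2


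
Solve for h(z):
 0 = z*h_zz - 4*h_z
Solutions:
 h(z) = C1 + C2*z^5


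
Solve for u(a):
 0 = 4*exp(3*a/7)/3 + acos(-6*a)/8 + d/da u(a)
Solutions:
 u(a) = C1 - a*acos(-6*a)/8 - sqrt(1 - 36*a^2)/48 - 28*exp(3*a/7)/9


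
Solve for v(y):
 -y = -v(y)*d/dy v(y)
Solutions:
 v(y) = -sqrt(C1 + y^2)
 v(y) = sqrt(C1 + y^2)


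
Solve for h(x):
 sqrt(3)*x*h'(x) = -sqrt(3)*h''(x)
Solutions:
 h(x) = C1 + C2*erf(sqrt(2)*x/2)


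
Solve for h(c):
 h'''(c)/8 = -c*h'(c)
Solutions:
 h(c) = C1 + Integral(C2*airyai(-2*c) + C3*airybi(-2*c), c)


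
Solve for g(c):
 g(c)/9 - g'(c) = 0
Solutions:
 g(c) = C1*exp(c/9)


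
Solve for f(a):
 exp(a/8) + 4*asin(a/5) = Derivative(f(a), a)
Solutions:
 f(a) = C1 + 4*a*asin(a/5) + 4*sqrt(25 - a^2) + 8*exp(a/8)


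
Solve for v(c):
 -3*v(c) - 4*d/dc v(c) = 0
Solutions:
 v(c) = C1*exp(-3*c/4)


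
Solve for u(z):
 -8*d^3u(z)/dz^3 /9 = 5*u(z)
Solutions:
 u(z) = C3*exp(z*(-45^(1/3) + 3*3^(2/3)*5^(1/3))/8)*sin(3*3^(1/6)*5^(1/3)*z/4) + C4*exp(z*(-45^(1/3) + 3*3^(2/3)*5^(1/3))/8)*cos(3*3^(1/6)*5^(1/3)*z/4) + C5*exp(-z*(45^(1/3) + 3*3^(2/3)*5^(1/3))/8) + (C1*sin(3*3^(1/6)*5^(1/3)*z/4) + C2*cos(3*3^(1/6)*5^(1/3)*z/4))*exp(45^(1/3)*z/4)
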